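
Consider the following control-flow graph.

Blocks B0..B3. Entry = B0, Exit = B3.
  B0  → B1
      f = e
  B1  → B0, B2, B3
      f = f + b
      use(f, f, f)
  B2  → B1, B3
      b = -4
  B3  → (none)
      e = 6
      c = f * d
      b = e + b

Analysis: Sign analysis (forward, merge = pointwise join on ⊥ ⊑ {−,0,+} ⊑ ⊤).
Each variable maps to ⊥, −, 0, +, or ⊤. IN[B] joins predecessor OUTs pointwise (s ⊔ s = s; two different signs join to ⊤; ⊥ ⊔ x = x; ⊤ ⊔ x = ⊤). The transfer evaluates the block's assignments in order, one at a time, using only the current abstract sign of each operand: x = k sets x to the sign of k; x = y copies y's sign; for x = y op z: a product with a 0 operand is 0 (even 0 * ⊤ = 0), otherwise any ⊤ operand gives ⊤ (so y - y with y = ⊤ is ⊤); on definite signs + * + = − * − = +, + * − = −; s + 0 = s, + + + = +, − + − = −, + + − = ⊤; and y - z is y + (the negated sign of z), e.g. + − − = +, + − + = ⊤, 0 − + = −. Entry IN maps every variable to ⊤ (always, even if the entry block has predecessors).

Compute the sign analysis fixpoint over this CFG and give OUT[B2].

Fixpoint table:
  B0:  IN=(all ⊤)  OUT=(all ⊤)
  B1:  IN=(all ⊤)  OUT=(all ⊤)
  B2:  IN=(all ⊤)  OUT={b:-; rest ⊤}
  B3:  IN=(all ⊤)  OUT={e:+; rest ⊤}

Merge at B2: IN[B2] = OUT[B1] = {a: ⊤, b: ⊤, c: ⊤, d: ⊤, e: ⊤, f: ⊤}
Applying B2's transfer function to that IN value gives OUT[B2] (row B2 above).

Answer: {a: ⊤, b: -, c: ⊤, d: ⊤, e: ⊤, f: ⊤}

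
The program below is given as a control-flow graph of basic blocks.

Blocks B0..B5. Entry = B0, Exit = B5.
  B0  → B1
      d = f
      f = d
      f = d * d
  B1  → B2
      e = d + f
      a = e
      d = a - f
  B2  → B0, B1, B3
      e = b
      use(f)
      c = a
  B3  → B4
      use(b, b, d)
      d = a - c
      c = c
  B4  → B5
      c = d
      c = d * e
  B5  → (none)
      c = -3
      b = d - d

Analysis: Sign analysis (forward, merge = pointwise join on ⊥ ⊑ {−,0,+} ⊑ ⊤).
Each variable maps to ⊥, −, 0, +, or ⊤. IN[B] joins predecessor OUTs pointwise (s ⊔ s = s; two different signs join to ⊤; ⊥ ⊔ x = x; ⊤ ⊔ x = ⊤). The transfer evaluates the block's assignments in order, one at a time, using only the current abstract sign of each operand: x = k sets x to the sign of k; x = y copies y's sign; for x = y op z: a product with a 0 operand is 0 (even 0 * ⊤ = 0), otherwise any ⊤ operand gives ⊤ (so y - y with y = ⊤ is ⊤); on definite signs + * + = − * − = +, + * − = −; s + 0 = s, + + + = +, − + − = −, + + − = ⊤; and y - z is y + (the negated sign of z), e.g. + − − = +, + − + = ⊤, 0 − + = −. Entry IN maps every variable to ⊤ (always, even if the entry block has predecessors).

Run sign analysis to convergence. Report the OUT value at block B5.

Converged values:
  B0:  IN=(all ⊤)  OUT=(all ⊤)
  B1:  IN=(all ⊤)  OUT=(all ⊤)
  B2:  IN=(all ⊤)  OUT=(all ⊤)
  B3:  IN=(all ⊤)  OUT=(all ⊤)
  B4:  IN=(all ⊤)  OUT=(all ⊤)
  B5:  IN=(all ⊤)  OUT={c:-; rest ⊤}

Merge at B5: IN[B5] = OUT[B4] = {a: ⊤, b: ⊤, c: ⊤, d: ⊤, e: ⊤, f: ⊤}
Applying B5's transfer function to that IN value gives OUT[B5] (row B5 above).

Answer: {a: ⊤, b: ⊤, c: -, d: ⊤, e: ⊤, f: ⊤}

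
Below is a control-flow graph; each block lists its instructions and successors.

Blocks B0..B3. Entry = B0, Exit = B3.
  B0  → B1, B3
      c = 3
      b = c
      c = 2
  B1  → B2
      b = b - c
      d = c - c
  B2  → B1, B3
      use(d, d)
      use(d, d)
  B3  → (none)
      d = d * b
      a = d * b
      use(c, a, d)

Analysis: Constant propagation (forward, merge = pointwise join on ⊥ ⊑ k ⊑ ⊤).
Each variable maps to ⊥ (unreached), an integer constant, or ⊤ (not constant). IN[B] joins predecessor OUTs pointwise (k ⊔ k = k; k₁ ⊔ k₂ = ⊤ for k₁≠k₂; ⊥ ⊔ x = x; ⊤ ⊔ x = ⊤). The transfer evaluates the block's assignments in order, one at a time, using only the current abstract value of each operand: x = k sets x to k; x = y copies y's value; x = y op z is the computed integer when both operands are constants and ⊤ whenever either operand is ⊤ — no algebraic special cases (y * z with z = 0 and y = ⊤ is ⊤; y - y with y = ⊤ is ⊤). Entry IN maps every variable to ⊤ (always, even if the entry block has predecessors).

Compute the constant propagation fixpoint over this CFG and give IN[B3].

Answer: {a: ⊤, b: ⊤, c: 2, d: ⊤, e: ⊤, f: ⊤}

Derivation:
Fixpoint table:
  B0: | IN=(all ⊤) | OUT={b:3, c:2; rest ⊤}
  B1: | IN={c:2; rest ⊤} | OUT={c:2, d:0; rest ⊤}
  B2: | IN={c:2, d:0; rest ⊤} | OUT={c:2, d:0; rest ⊤}
  B3: | IN={c:2; rest ⊤} | OUT={c:2; rest ⊤}

Merge at B3: IN[B3] = OUT[B0] ⊔ OUT[B2] = {a: ⊤, b: ⊤, c: 2, d: ⊤, e: ⊤, f: ⊤}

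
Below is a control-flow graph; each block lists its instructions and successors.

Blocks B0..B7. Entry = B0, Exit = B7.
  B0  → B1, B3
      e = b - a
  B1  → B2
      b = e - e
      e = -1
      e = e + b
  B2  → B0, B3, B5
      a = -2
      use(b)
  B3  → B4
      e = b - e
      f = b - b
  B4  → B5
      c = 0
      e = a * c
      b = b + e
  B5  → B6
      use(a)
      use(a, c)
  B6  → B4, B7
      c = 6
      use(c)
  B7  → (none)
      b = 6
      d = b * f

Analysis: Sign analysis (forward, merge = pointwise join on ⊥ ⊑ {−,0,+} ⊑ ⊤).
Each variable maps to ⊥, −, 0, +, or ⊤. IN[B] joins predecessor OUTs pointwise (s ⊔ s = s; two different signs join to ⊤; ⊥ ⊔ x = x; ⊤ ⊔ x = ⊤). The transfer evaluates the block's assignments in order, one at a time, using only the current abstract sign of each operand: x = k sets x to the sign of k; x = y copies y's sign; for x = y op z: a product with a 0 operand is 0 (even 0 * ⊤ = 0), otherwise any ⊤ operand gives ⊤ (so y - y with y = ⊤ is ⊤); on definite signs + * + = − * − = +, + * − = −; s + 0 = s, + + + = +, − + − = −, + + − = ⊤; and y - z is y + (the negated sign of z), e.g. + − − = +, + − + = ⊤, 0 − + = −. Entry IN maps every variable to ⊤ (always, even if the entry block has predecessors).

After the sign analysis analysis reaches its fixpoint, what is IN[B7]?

Per-block solution:
  B0: | IN=(all ⊤) | OUT=(all ⊤)
  B1: | IN=(all ⊤) | OUT=(all ⊤)
  B2: | IN=(all ⊤) | OUT={a:-; rest ⊤}
  B3: | IN=(all ⊤) | OUT=(all ⊤)
  B4: | IN=(all ⊤) | OUT={c:0, e:0; rest ⊤}
  B5: | IN=(all ⊤) | OUT=(all ⊤)
  B6: | IN=(all ⊤) | OUT={c:+; rest ⊤}
  B7: | IN={c:+; rest ⊤} | OUT={b:+, c:+; rest ⊤}

Merge at B7: IN[B7] = OUT[B6] = {a: ⊤, b: ⊤, c: +, d: ⊤, e: ⊤, f: ⊤}

Answer: {a: ⊤, b: ⊤, c: +, d: ⊤, e: ⊤, f: ⊤}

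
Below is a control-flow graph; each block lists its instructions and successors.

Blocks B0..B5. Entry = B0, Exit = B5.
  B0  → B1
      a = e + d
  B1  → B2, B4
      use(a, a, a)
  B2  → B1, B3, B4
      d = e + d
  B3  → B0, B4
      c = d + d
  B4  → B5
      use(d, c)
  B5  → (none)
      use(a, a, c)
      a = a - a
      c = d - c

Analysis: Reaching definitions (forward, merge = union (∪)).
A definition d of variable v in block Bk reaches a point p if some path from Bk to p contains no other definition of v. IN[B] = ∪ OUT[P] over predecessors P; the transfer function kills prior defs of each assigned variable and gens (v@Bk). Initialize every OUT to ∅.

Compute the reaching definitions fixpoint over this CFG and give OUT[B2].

Answer: {a@B0, c@B3, d@B2}

Trace:
Per-block solution:
  B0:   IN={a@B0, c@B3, d@B2}   OUT={a@B0, c@B3, d@B2}
  B1:   IN={a@B0, c@B3, d@B2}   OUT={a@B0, c@B3, d@B2}
  B2:   IN={a@B0, c@B3, d@B2}   OUT={a@B0, c@B3, d@B2}
  B3:   IN={a@B0, c@B3, d@B2}   OUT={a@B0, c@B3, d@B2}
  B4:   IN={a@B0, c@B3, d@B2}   OUT={a@B0, c@B3, d@B2}
  B5:   IN={a@B0, c@B3, d@B2}   OUT={a@B5, c@B5, d@B2}

Merge at B2: IN[B2] = OUT[B1] = {a@B0, c@B3, d@B2}
Applying B2's transfer function to that IN value gives OUT[B2] (row B2 above).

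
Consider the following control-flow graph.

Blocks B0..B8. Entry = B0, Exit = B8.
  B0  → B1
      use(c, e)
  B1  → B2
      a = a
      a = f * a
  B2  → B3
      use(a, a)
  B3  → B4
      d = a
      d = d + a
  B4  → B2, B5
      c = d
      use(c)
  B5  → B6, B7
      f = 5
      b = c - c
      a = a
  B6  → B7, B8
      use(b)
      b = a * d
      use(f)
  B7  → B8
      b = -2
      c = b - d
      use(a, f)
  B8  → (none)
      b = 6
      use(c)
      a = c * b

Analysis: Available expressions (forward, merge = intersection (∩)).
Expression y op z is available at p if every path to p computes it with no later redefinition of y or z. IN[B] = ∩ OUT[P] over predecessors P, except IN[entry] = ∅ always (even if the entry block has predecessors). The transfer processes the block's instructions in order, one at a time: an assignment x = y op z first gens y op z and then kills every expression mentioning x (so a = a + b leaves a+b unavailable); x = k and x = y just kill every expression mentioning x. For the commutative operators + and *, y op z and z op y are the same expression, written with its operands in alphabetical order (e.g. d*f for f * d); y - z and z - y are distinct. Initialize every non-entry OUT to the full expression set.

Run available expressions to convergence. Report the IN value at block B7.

Fixpoint table:
  B0:   IN={}   OUT={}
  B1:   IN={}   OUT={}
  B2:   IN={}   OUT={}
  B3:   IN={}   OUT={}
  B4:   IN={}   OUT={}
  B5:   IN={}   OUT={c-c}
  B6:   IN={c-c}   OUT={a*d, c-c}
  B7:   IN={c-c}   OUT={b-d}
  B8:   IN={}   OUT={b*c}

Merge at B7: IN[B7] = OUT[B5] ∩ OUT[B6] = {c-c}

Answer: {c-c}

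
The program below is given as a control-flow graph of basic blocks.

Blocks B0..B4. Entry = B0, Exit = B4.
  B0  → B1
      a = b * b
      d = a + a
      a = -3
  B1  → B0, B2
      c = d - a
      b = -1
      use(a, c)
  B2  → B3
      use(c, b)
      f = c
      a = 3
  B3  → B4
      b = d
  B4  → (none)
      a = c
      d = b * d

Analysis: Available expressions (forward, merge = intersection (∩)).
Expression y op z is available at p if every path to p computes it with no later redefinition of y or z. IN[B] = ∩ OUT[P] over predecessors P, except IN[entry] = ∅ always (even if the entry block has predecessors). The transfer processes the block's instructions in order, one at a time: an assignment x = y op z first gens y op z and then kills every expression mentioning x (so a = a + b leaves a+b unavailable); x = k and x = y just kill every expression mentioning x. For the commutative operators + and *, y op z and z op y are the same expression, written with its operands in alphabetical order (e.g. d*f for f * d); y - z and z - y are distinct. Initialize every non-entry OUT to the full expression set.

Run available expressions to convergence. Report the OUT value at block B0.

Per-block solution:
  B0:  IN={}  OUT={b*b}
  B1:  IN={b*b}  OUT={d-a}
  B2:  IN={d-a}  OUT={}
  B3:  IN={}  OUT={}
  B4:  IN={}  OUT={}

Merge at B0 (entry node, so the boundary value {} is joined with the incoming edge(s)): IN[B0] = {} ∩ OUT[B1] = {}
Applying B0's transfer function to that IN value gives OUT[B0] (row B0 above).

Answer: {b*b}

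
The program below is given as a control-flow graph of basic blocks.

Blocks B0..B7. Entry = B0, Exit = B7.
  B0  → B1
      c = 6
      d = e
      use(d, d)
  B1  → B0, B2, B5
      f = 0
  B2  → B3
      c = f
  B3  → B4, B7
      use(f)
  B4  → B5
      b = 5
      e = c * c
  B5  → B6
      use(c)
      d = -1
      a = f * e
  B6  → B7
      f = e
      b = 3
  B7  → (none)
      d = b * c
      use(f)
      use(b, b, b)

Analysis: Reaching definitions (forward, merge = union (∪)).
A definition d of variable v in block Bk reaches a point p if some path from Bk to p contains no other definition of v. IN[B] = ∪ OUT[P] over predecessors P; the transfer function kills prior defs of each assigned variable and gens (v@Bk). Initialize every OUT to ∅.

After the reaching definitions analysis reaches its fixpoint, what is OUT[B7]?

Converged values:
  B0:  IN={c@B0, d@B0, f@B1}  OUT={c@B0, d@B0, f@B1}
  B1:  IN={c@B0, d@B0, f@B1}  OUT={c@B0, d@B0, f@B1}
  B2:  IN={c@B0, d@B0, f@B1}  OUT={c@B2, d@B0, f@B1}
  B3:  IN={c@B2, d@B0, f@B1}  OUT={c@B2, d@B0, f@B1}
  B4:  IN={c@B2, d@B0, f@B1}  OUT={b@B4, c@B2, d@B0, e@B4, f@B1}
  B5:  IN={b@B4, c@B0, c@B2, d@B0, e@B4, f@B1}  OUT={a@B5, b@B4, c@B0, c@B2, d@B5, e@B4, f@B1}
  B6:  IN={a@B5, b@B4, c@B0, c@B2, d@B5, e@B4, f@B1}  OUT={a@B5, b@B6, c@B0, c@B2, d@B5, e@B4, f@B6}
  B7:  IN={a@B5, b@B6, c@B0, c@B2, d@B0, d@B5, e@B4, f@B1, f@B6}  OUT={a@B5, b@B6, c@B0, c@B2, d@B7, e@B4, f@B1, f@B6}

Merge at B7: IN[B7] = OUT[B3] ⊔ OUT[B6] = {a@B5, b@B6, c@B0, c@B2, d@B0, d@B5, e@B4, f@B1, f@B6}
Applying B7's transfer function to that IN value gives OUT[B7] (row B7 above).

Answer: {a@B5, b@B6, c@B0, c@B2, d@B7, e@B4, f@B1, f@B6}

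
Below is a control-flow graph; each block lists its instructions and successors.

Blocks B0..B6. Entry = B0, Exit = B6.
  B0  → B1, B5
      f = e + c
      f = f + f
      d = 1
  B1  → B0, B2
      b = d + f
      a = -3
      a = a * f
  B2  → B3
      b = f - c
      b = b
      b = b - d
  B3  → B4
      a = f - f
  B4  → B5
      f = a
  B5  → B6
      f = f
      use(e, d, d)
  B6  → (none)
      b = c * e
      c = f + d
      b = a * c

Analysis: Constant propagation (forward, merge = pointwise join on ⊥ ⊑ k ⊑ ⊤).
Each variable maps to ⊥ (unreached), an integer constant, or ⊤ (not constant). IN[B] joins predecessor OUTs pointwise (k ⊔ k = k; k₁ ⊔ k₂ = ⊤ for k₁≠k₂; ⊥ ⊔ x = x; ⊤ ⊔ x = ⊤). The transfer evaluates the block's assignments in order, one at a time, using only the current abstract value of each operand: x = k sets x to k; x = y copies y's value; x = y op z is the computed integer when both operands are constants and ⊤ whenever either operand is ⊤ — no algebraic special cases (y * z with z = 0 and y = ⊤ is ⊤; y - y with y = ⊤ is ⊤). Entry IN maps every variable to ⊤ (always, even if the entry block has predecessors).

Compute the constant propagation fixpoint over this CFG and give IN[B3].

Fixpoint table:
  B0:  IN=(all ⊤)  OUT={d:1; rest ⊤}
  B1:  IN={d:1; rest ⊤}  OUT={d:1; rest ⊤}
  B2:  IN={d:1; rest ⊤}  OUT={d:1; rest ⊤}
  B3:  IN={d:1; rest ⊤}  OUT={d:1; rest ⊤}
  B4:  IN={d:1; rest ⊤}  OUT={d:1; rest ⊤}
  B5:  IN={d:1; rest ⊤}  OUT={d:1; rest ⊤}
  B6:  IN={d:1; rest ⊤}  OUT={d:1; rest ⊤}

Merge at B3: IN[B3] = OUT[B2] = {a: ⊤, b: ⊤, c: ⊤, d: 1, e: ⊤, f: ⊤}

Answer: {a: ⊤, b: ⊤, c: ⊤, d: 1, e: ⊤, f: ⊤}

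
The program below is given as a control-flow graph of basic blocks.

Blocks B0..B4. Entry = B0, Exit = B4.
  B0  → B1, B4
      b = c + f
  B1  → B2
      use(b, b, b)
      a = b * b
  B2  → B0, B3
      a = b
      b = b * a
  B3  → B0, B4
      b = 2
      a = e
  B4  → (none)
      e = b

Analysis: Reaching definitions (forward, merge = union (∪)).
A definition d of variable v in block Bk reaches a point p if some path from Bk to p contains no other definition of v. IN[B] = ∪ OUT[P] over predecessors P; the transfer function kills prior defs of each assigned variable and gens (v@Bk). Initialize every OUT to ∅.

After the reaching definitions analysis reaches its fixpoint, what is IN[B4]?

Answer: {a@B2, a@B3, b@B0, b@B3}

Working:
Converged values:
  B0:   IN={a@B2, a@B3, b@B2, b@B3}   OUT={a@B2, a@B3, b@B0}
  B1:   IN={a@B2, a@B3, b@B0}   OUT={a@B1, b@B0}
  B2:   IN={a@B1, b@B0}   OUT={a@B2, b@B2}
  B3:   IN={a@B2, b@B2}   OUT={a@B3, b@B3}
  B4:   IN={a@B2, a@B3, b@B0, b@B3}   OUT={a@B2, a@B3, b@B0, b@B3, e@B4}

Merge at B4: IN[B4] = OUT[B0] ⊔ OUT[B3] = {a@B2, a@B3, b@B0, b@B3}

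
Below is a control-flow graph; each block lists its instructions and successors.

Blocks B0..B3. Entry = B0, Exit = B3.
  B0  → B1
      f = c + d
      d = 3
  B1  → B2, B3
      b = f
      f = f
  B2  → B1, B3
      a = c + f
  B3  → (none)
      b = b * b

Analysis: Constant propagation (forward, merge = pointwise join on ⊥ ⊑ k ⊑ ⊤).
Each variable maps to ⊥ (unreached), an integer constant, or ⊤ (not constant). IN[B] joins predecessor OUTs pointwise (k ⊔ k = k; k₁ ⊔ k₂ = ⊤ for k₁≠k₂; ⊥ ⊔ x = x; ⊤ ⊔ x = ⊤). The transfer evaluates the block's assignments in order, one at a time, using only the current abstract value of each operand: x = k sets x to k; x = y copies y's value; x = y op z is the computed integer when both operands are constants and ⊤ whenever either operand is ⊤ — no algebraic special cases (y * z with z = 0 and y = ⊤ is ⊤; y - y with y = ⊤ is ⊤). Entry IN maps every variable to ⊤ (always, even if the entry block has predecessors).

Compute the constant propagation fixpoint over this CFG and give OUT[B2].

Converged values:
  B0:   IN=(all ⊤)   OUT={d:3; rest ⊤}
  B1:   IN={d:3; rest ⊤}   OUT={d:3; rest ⊤}
  B2:   IN={d:3; rest ⊤}   OUT={d:3; rest ⊤}
  B3:   IN={d:3; rest ⊤}   OUT={d:3; rest ⊤}

Merge at B2: IN[B2] = OUT[B1] = {a: ⊤, b: ⊤, c: ⊤, d: 3, e: ⊤, f: ⊤}
Applying B2's transfer function to that IN value gives OUT[B2] (row B2 above).

Answer: {a: ⊤, b: ⊤, c: ⊤, d: 3, e: ⊤, f: ⊤}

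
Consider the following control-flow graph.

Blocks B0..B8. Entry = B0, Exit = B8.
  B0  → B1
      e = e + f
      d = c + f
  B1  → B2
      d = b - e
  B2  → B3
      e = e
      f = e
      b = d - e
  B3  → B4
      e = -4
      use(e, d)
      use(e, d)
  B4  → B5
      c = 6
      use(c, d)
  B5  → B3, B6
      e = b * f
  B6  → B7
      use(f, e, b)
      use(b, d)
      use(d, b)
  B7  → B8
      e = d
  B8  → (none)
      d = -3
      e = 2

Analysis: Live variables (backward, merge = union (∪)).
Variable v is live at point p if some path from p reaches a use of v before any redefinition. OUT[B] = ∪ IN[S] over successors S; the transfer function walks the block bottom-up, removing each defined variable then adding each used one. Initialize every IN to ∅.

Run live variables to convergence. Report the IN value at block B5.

Answer: {b, d, f}

Derivation:
Per-block solution:
  B0:  IN={b, c, e, f}  OUT={b, e}
  B1:  IN={b, e}  OUT={d, e}
  B2:  IN={d, e}  OUT={b, d, f}
  B3:  IN={b, d, f}  OUT={b, d, f}
  B4:  IN={b, d, f}  OUT={b, d, f}
  B5:  IN={b, d, f}  OUT={b, d, e, f}
  B6:  IN={b, d, e, f}  OUT={d}
  B7:  IN={d}  OUT={}
  B8:  IN={}  OUT={}

Merge at B5: OUT[B5] = IN[B3] ⊔ IN[B6] = {b, d, e, f}
Applying B5's transfer function to that OUT value gives IN[B5] (row B5 above).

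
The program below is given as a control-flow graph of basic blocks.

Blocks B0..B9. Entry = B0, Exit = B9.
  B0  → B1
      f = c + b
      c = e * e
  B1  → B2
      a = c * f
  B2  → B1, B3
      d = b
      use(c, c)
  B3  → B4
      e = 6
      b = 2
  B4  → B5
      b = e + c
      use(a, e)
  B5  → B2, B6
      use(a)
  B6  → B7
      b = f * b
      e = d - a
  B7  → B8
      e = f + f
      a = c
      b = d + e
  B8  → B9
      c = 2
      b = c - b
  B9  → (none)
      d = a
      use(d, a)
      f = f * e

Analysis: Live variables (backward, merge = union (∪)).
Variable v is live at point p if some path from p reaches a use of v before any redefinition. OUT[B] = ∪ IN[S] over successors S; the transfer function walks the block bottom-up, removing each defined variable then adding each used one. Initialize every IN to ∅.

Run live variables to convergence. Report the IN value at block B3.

Answer: {a, c, d, f}

Trace:
Converged values:
  B0:   IN={b, c, e}   OUT={b, c, f}
  B1:   IN={b, c, f}   OUT={a, b, c, f}
  B2:   IN={a, b, c, f}   OUT={a, b, c, d, f}
  B3:   IN={a, c, d, f}   OUT={a, c, d, e, f}
  B4:   IN={a, c, d, e, f}   OUT={a, b, c, d, f}
  B5:   IN={a, b, c, d, f}   OUT={a, b, c, d, f}
  B6:   IN={a, b, c, d, f}   OUT={c, d, f}
  B7:   IN={c, d, f}   OUT={a, b, e, f}
  B8:   IN={a, b, e, f}   OUT={a, e, f}
  B9:   IN={a, e, f}   OUT={}

Merge at B3: OUT[B3] = IN[B4] = {a, c, d, e, f}
Applying B3's transfer function to that OUT value gives IN[B3] (row B3 above).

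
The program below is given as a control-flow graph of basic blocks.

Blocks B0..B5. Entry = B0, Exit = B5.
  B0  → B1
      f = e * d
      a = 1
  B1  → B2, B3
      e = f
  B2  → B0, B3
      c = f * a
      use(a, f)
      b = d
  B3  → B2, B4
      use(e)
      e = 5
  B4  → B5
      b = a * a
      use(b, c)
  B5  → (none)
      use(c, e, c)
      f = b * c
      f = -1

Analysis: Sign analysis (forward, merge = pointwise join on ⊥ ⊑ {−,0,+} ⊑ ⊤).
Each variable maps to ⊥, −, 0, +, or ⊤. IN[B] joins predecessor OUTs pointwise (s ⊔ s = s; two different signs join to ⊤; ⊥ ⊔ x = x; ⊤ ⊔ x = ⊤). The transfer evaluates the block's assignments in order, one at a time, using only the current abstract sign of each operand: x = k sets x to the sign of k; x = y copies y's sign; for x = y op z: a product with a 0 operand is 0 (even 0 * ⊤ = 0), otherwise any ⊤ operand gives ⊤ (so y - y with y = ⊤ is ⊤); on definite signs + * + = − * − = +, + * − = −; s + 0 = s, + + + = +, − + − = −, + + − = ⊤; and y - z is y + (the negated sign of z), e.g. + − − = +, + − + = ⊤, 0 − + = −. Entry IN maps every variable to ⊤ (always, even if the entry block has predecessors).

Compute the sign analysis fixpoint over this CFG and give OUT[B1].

Fixpoint table:
  B0: | IN=(all ⊤) | OUT={a:+; rest ⊤}
  B1: | IN={a:+; rest ⊤} | OUT={a:+; rest ⊤}
  B2: | IN={a:+; rest ⊤} | OUT={a:+; rest ⊤}
  B3: | IN={a:+; rest ⊤} | OUT={a:+, e:+; rest ⊤}
  B4: | IN={a:+, e:+; rest ⊤} | OUT={a:+, b:+, e:+; rest ⊤}
  B5: | IN={a:+, b:+, e:+; rest ⊤} | OUT={a:+, b:+, e:+, f:-; rest ⊤}

Merge at B1: IN[B1] = OUT[B0] = {a: +, b: ⊤, c: ⊤, d: ⊤, e: ⊤, f: ⊤}
Applying B1's transfer function to that IN value gives OUT[B1] (row B1 above).

Answer: {a: +, b: ⊤, c: ⊤, d: ⊤, e: ⊤, f: ⊤}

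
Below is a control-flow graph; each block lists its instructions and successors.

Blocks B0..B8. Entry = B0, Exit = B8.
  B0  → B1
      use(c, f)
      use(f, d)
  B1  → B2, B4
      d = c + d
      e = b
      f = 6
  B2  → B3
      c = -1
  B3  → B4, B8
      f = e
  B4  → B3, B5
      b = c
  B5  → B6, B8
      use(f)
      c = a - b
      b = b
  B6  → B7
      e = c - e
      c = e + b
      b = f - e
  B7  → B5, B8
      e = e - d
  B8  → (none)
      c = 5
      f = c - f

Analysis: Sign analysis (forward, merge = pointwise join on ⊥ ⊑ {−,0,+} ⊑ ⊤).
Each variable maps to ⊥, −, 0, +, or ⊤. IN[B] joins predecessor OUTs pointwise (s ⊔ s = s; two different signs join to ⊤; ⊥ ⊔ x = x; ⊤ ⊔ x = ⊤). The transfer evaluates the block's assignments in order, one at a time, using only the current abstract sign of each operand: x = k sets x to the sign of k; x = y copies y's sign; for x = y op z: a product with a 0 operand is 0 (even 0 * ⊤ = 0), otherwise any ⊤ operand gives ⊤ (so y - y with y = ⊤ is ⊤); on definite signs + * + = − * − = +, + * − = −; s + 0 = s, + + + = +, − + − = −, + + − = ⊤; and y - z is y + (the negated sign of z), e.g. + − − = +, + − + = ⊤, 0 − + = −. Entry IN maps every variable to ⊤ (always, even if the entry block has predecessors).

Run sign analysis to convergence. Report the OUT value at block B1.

Per-block solution:
  B0: | IN=(all ⊤) | OUT=(all ⊤)
  B1: | IN=(all ⊤) | OUT={f:+; rest ⊤}
  B2: | IN={f:+; rest ⊤} | OUT={c:-, f:+; rest ⊤}
  B3: | IN=(all ⊤) | OUT=(all ⊤)
  B4: | IN=(all ⊤) | OUT=(all ⊤)
  B5: | IN=(all ⊤) | OUT=(all ⊤)
  B6: | IN=(all ⊤) | OUT=(all ⊤)
  B7: | IN=(all ⊤) | OUT=(all ⊤)
  B8: | IN=(all ⊤) | OUT={c:+; rest ⊤}

Merge at B1: IN[B1] = OUT[B0] = {a: ⊤, b: ⊤, c: ⊤, d: ⊤, e: ⊤, f: ⊤}
Applying B1's transfer function to that IN value gives OUT[B1] (row B1 above).

Answer: {a: ⊤, b: ⊤, c: ⊤, d: ⊤, e: ⊤, f: +}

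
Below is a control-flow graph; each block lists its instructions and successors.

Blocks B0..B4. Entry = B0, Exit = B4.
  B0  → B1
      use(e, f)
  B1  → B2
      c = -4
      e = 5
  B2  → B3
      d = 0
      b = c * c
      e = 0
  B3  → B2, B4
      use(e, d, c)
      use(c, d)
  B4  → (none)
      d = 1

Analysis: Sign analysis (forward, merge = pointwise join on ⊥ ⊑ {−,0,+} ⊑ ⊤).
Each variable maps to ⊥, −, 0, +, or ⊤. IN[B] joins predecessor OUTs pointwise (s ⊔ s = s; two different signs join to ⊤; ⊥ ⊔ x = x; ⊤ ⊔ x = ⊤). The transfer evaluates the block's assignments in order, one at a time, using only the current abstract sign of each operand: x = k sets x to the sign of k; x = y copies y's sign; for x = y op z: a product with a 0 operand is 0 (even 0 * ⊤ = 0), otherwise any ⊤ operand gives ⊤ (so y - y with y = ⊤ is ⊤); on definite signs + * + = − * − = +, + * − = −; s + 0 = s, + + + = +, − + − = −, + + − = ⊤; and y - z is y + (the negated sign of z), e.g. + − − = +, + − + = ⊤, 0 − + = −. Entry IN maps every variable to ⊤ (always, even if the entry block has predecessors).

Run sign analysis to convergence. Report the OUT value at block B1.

Converged values:
  B0: | IN=(all ⊤) | OUT=(all ⊤)
  B1: | IN=(all ⊤) | OUT={c:-, e:+; rest ⊤}
  B2: | IN={c:-; rest ⊤} | OUT={b:+, c:-, d:0, e:0; rest ⊤}
  B3: | IN={b:+, c:-, d:0, e:0; rest ⊤} | OUT={b:+, c:-, d:0, e:0; rest ⊤}
  B4: | IN={b:+, c:-, d:0, e:0; rest ⊤} | OUT={b:+, c:-, d:+, e:0; rest ⊤}

Merge at B1: IN[B1] = OUT[B0] = {a: ⊤, b: ⊤, c: ⊤, d: ⊤, e: ⊤, f: ⊤}
Applying B1's transfer function to that IN value gives OUT[B1] (row B1 above).

Answer: {a: ⊤, b: ⊤, c: -, d: ⊤, e: +, f: ⊤}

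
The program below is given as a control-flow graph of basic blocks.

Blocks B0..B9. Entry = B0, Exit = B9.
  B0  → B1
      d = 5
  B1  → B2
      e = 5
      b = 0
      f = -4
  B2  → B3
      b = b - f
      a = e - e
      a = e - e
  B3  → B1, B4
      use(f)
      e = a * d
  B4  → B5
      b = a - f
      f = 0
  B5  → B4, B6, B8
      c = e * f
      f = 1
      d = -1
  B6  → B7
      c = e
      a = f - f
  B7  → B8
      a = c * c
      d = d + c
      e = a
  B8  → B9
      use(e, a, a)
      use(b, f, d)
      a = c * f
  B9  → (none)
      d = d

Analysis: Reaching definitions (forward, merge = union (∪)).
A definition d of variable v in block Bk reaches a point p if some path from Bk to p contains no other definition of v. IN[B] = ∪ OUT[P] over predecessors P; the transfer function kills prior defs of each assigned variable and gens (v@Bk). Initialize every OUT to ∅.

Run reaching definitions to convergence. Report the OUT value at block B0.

Answer: {d@B0}

Trace:
Fixpoint table:
  B0:  IN={}  OUT={d@B0}
  B1:  IN={a@B2, b@B2, d@B0, e@B3, f@B1}  OUT={a@B2, b@B1, d@B0, e@B1, f@B1}
  B2:  IN={a@B2, b@B1, d@B0, e@B1, f@B1}  OUT={a@B2, b@B2, d@B0, e@B1, f@B1}
  B3:  IN={a@B2, b@B2, d@B0, e@B1, f@B1}  OUT={a@B2, b@B2, d@B0, e@B3, f@B1}
  B4:  IN={a@B2, b@B2, b@B4, c@B5, d@B0, d@B5, e@B3, f@B1, f@B5}  OUT={a@B2, b@B4, c@B5, d@B0, d@B5, e@B3, f@B4}
  B5:  IN={a@B2, b@B4, c@B5, d@B0, d@B5, e@B3, f@B4}  OUT={a@B2, b@B4, c@B5, d@B5, e@B3, f@B5}
  B6:  IN={a@B2, b@B4, c@B5, d@B5, e@B3, f@B5}  OUT={a@B6, b@B4, c@B6, d@B5, e@B3, f@B5}
  B7:  IN={a@B6, b@B4, c@B6, d@B5, e@B3, f@B5}  OUT={a@B7, b@B4, c@B6, d@B7, e@B7, f@B5}
  B8:  IN={a@B2, a@B7, b@B4, c@B5, c@B6, d@B5, d@B7, e@B3, e@B7, f@B5}  OUT={a@B8, b@B4, c@B5, c@B6, d@B5, d@B7, e@B3, e@B7, f@B5}
  B9:  IN={a@B8, b@B4, c@B5, c@B6, d@B5, d@B7, e@B3, e@B7, f@B5}  OUT={a@B8, b@B4, c@B5, c@B6, d@B9, e@B3, e@B7, f@B5}

B0 is the boundary node: IN[B0] = {}
Applying B0's transfer function to that IN value gives OUT[B0] (row B0 above).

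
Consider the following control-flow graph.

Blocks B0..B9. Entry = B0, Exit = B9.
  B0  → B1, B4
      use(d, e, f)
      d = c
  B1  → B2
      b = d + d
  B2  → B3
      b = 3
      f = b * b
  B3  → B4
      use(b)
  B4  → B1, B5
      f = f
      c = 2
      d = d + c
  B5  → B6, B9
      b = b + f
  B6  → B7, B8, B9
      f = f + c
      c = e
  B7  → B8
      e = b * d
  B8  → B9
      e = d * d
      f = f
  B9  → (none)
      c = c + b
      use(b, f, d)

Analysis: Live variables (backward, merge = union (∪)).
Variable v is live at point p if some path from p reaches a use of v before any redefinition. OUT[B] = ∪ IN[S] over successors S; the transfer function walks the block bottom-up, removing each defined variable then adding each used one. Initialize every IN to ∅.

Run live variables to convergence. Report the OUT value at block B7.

Answer: {b, c, d, f}

Trace:
Fixpoint table:
  B0:  IN={b, c, d, e, f}  OUT={b, d, e, f}
  B1:  IN={d, e}  OUT={d, e}
  B2:  IN={d, e}  OUT={b, d, e, f}
  B3:  IN={b, d, e, f}  OUT={b, d, e, f}
  B4:  IN={b, d, e, f}  OUT={b, c, d, e, f}
  B5:  IN={b, c, d, e, f}  OUT={b, c, d, e, f}
  B6:  IN={b, c, d, e, f}  OUT={b, c, d, f}
  B7:  IN={b, c, d, f}  OUT={b, c, d, f}
  B8:  IN={b, c, d, f}  OUT={b, c, d, f}
  B9:  IN={b, c, d, f}  OUT={}

Merge at B7: OUT[B7] = IN[B8] = {b, c, d, f}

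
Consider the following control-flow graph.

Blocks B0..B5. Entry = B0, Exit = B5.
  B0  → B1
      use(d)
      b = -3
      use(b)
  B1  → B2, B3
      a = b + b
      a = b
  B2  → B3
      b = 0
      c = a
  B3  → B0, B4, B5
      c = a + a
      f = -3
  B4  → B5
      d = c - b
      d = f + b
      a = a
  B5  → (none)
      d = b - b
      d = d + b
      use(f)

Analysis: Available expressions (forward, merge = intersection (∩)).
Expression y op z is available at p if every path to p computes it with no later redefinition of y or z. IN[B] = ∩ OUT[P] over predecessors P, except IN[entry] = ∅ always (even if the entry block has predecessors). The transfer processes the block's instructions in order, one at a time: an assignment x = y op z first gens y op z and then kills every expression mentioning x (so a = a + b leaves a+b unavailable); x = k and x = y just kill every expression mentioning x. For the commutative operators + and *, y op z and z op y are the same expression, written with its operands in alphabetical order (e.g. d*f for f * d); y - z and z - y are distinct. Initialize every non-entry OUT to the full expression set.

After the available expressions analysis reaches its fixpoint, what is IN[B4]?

Answer: {a+a}

Trace:
Converged values:
  B0:   IN={}   OUT={}
  B1:   IN={}   OUT={b+b}
  B2:   IN={b+b}   OUT={}
  B3:   IN={}   OUT={a+a}
  B4:   IN={a+a}   OUT={b+f, c-b}
  B5:   IN={}   OUT={b-b}

Merge at B4: IN[B4] = OUT[B3] = {a+a}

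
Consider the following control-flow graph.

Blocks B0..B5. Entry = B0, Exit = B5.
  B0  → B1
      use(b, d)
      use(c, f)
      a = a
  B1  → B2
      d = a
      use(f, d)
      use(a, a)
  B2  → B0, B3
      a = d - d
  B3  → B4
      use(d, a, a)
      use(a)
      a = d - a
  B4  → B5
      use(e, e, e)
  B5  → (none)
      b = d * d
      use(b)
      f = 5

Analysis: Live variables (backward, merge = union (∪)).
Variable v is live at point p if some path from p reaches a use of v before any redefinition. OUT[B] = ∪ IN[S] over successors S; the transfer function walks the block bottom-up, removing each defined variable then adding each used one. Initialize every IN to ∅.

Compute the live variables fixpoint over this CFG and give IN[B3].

Answer: {a, d, e}

Trace:
Fixpoint table:
  B0:   IN={a, b, c, d, e, f}   OUT={a, b, c, e, f}
  B1:   IN={a, b, c, e, f}   OUT={b, c, d, e, f}
  B2:   IN={b, c, d, e, f}   OUT={a, b, c, d, e, f}
  B3:   IN={a, d, e}   OUT={d, e}
  B4:   IN={d, e}   OUT={d}
  B5:   IN={d}   OUT={}

Merge at B3: OUT[B3] = IN[B4] = {d, e}
Applying B3's transfer function to that OUT value gives IN[B3] (row B3 above).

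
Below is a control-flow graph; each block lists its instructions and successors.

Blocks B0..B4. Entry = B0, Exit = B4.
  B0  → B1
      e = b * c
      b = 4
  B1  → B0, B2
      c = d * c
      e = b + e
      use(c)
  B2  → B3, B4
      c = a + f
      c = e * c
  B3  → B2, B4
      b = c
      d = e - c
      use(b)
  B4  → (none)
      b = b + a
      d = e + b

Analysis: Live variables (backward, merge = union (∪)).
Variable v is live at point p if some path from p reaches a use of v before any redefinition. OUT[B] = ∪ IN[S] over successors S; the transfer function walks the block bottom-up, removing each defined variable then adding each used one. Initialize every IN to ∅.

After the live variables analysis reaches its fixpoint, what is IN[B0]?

Converged values:
  B0: | IN={a, b, c, d, f} | OUT={a, b, c, d, e, f}
  B1: | IN={a, b, c, d, e, f} | OUT={a, b, c, d, e, f}
  B2: | IN={a, b, e, f} | OUT={a, b, c, e, f}
  B3: | IN={a, c, e, f} | OUT={a, b, e, f}
  B4: | IN={a, b, e} | OUT={}

Merge at B0: OUT[B0] = IN[B1] = {a, b, c, d, e, f}
Applying B0's transfer function to that OUT value gives IN[B0] (row B0 above).

Answer: {a, b, c, d, f}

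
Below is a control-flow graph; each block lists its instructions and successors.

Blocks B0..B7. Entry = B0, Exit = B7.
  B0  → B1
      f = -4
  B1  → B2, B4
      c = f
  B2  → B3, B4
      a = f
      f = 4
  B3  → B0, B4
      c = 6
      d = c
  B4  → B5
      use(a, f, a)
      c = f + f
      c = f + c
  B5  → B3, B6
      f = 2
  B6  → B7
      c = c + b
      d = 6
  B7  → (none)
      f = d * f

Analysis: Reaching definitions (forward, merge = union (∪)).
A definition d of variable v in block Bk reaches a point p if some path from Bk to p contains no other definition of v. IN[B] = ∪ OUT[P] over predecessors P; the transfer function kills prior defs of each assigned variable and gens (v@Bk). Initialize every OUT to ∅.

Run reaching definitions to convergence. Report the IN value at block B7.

Converged values:
  B0:  IN={a@B2, c@B3, d@B3, f@B2, f@B5}  OUT={a@B2, c@B3, d@B3, f@B0}
  B1:  IN={a@B2, c@B3, d@B3, f@B0}  OUT={a@B2, c@B1, d@B3, f@B0}
  B2:  IN={a@B2, c@B1, d@B3, f@B0}  OUT={a@B2, c@B1, d@B3, f@B2}
  B3:  IN={a@B2, c@B1, c@B4, d@B3, f@B2, f@B5}  OUT={a@B2, c@B3, d@B3, f@B2, f@B5}
  B4:  IN={a@B2, c@B1, c@B3, d@B3, f@B0, f@B2, f@B5}  OUT={a@B2, c@B4, d@B3, f@B0, f@B2, f@B5}
  B5:  IN={a@B2, c@B4, d@B3, f@B0, f@B2, f@B5}  OUT={a@B2, c@B4, d@B3, f@B5}
  B6:  IN={a@B2, c@B4, d@B3, f@B5}  OUT={a@B2, c@B6, d@B6, f@B5}
  B7:  IN={a@B2, c@B6, d@B6, f@B5}  OUT={a@B2, c@B6, d@B6, f@B7}

Merge at B7: IN[B7] = OUT[B6] = {a@B2, c@B6, d@B6, f@B5}

Answer: {a@B2, c@B6, d@B6, f@B5}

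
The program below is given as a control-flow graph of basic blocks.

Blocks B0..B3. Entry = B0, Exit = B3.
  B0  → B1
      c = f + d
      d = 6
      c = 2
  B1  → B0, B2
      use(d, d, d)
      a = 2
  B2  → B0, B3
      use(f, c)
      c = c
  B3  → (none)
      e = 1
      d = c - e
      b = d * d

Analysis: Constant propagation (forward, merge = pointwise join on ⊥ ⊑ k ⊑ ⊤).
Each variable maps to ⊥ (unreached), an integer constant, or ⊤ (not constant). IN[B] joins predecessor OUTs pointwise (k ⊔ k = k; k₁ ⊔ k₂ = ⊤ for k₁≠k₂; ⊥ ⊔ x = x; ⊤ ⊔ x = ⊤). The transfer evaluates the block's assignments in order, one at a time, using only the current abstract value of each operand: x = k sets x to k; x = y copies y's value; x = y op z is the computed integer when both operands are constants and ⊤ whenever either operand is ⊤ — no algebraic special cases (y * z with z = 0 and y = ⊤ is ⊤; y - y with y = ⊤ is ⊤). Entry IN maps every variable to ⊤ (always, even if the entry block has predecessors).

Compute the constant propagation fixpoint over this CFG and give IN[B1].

Answer: {a: ⊤, b: ⊤, c: 2, d: 6, e: ⊤, f: ⊤}

Trace:
Fixpoint table:
  B0:  IN=(all ⊤)  OUT={c:2, d:6; rest ⊤}
  B1:  IN={c:2, d:6; rest ⊤}  OUT={a:2, c:2, d:6; rest ⊤}
  B2:  IN={a:2, c:2, d:6; rest ⊤}  OUT={a:2, c:2, d:6; rest ⊤}
  B3:  IN={a:2, c:2, d:6; rest ⊤}  OUT={a:2, b:1, c:2, d:1, e:1; rest ⊤}

Merge at B1: IN[B1] = OUT[B0] = {a: ⊤, b: ⊤, c: 2, d: 6, e: ⊤, f: ⊤}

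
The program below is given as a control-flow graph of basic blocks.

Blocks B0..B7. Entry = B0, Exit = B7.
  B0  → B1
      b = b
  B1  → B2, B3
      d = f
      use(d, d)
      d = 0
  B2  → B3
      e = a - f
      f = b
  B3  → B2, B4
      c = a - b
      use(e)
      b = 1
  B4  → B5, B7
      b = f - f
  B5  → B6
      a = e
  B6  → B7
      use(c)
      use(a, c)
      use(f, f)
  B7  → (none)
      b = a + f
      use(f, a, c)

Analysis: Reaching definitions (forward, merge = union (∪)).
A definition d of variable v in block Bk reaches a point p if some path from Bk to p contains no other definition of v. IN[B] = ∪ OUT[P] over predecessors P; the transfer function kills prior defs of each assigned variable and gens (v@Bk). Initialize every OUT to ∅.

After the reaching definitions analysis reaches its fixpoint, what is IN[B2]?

Fixpoint table:
  B0:   IN={}   OUT={b@B0}
  B1:   IN={b@B0}   OUT={b@B0, d@B1}
  B2:   IN={b@B0, b@B3, c@B3, d@B1, e@B2, f@B2}   OUT={b@B0, b@B3, c@B3, d@B1, e@B2, f@B2}
  B3:   IN={b@B0, b@B3, c@B3, d@B1, e@B2, f@B2}   OUT={b@B3, c@B3, d@B1, e@B2, f@B2}
  B4:   IN={b@B3, c@B3, d@B1, e@B2, f@B2}   OUT={b@B4, c@B3, d@B1, e@B2, f@B2}
  B5:   IN={b@B4, c@B3, d@B1, e@B2, f@B2}   OUT={a@B5, b@B4, c@B3, d@B1, e@B2, f@B2}
  B6:   IN={a@B5, b@B4, c@B3, d@B1, e@B2, f@B2}   OUT={a@B5, b@B4, c@B3, d@B1, e@B2, f@B2}
  B7:   IN={a@B5, b@B4, c@B3, d@B1, e@B2, f@B2}   OUT={a@B5, b@B7, c@B3, d@B1, e@B2, f@B2}

Merge at B2: IN[B2] = OUT[B1] ⊔ OUT[B3] = {b@B0, b@B3, c@B3, d@B1, e@B2, f@B2}

Answer: {b@B0, b@B3, c@B3, d@B1, e@B2, f@B2}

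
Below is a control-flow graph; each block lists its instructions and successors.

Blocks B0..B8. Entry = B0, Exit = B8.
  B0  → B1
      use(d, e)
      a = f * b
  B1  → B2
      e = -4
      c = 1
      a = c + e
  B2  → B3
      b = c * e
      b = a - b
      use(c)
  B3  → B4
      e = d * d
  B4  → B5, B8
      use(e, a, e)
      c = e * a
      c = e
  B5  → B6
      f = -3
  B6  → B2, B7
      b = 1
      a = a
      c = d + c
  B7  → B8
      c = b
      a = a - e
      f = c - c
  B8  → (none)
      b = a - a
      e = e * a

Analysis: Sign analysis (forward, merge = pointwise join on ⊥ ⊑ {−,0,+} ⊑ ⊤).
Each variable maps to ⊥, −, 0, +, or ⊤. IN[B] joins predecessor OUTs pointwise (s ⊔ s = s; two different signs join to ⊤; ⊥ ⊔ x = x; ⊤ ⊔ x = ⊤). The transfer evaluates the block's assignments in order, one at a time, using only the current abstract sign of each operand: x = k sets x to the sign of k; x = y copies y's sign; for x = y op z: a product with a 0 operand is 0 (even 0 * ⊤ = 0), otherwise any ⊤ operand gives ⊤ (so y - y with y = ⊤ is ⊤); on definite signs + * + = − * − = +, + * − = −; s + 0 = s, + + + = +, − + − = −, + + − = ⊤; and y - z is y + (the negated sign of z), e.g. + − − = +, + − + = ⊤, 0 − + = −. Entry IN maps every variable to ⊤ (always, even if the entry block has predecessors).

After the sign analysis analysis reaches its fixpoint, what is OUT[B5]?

Fixpoint table:
  B0:   IN=(all ⊤)   OUT=(all ⊤)
  B1:   IN=(all ⊤)   OUT={c:+, e:-; rest ⊤}
  B2:   IN=(all ⊤)   OUT=(all ⊤)
  B3:   IN=(all ⊤)   OUT=(all ⊤)
  B4:   IN=(all ⊤)   OUT=(all ⊤)
  B5:   IN=(all ⊤)   OUT={f:-; rest ⊤}
  B6:   IN={f:-; rest ⊤}   OUT={b:+, f:-; rest ⊤}
  B7:   IN={b:+, f:-; rest ⊤}   OUT={b:+, c:+; rest ⊤}
  B8:   IN=(all ⊤)   OUT=(all ⊤)

Merge at B5: IN[B5] = OUT[B4] = {a: ⊤, b: ⊤, c: ⊤, d: ⊤, e: ⊤, f: ⊤}
Applying B5's transfer function to that IN value gives OUT[B5] (row B5 above).

Answer: {a: ⊤, b: ⊤, c: ⊤, d: ⊤, e: ⊤, f: -}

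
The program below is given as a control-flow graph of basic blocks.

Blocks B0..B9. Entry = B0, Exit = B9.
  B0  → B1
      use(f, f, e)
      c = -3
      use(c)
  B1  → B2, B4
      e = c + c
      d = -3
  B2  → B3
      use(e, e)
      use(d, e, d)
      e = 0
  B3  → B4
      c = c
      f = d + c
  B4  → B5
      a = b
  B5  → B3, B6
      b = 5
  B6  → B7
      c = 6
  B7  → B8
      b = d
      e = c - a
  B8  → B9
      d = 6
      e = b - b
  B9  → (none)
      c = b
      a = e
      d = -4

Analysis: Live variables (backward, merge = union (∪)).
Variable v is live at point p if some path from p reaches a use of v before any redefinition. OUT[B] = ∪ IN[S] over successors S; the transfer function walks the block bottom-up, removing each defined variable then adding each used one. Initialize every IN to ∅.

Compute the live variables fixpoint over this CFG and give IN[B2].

Per-block solution:
  B0: | IN={b, e, f} | OUT={b, c}
  B1: | IN={b, c} | OUT={b, c, d, e}
  B2: | IN={b, c, d, e} | OUT={b, c, d}
  B3: | IN={b, c, d} | OUT={b, c, d}
  B4: | IN={b, c, d} | OUT={a, c, d}
  B5: | IN={a, c, d} | OUT={a, b, c, d}
  B6: | IN={a, d} | OUT={a, c, d}
  B7: | IN={a, c, d} | OUT={b}
  B8: | IN={b} | OUT={b, e}
  B9: | IN={b, e} | OUT={}

Merge at B2: OUT[B2] = IN[B3] = {b, c, d}
Applying B2's transfer function to that OUT value gives IN[B2] (row B2 above).

Answer: {b, c, d, e}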